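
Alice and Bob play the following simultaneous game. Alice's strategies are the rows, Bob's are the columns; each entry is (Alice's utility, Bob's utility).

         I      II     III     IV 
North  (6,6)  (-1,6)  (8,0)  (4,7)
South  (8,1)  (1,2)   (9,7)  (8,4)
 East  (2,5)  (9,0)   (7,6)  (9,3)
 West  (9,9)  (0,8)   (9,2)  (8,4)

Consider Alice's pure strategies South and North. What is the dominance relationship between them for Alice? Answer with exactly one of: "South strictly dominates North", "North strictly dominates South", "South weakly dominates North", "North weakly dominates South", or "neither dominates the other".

South strictly dominates North

South's payoffs vs North's, by Bob's action — I: 8>6, II: 1>-1, III: 9>8, IV: 8>4.
Every comparison favours South, so South strictly dominates North.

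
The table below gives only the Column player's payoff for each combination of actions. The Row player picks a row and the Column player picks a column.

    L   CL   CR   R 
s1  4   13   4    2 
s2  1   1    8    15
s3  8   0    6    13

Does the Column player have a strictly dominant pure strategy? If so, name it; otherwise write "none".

none

L fails to dominate CL at s1 (4<13).
CL fails to dominate L at s2 (1=1).
CR fails to dominate L at s1 (4=4).
R fails to dominate L at s1 (2<4).
No single strategy dominates all the others.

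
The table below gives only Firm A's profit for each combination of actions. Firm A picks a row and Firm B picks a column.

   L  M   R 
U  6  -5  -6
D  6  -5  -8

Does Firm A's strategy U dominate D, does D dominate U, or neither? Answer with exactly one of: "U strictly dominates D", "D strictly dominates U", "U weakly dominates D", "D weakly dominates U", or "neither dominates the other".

Compare U to D across every action of Firm B: L: 6=6, M: -5=-5, R: -6>-8.
U is at least as good everywhere and strictly better somewhere (tied only at L, M), so U weakly but not strictly dominates D.

U weakly dominates D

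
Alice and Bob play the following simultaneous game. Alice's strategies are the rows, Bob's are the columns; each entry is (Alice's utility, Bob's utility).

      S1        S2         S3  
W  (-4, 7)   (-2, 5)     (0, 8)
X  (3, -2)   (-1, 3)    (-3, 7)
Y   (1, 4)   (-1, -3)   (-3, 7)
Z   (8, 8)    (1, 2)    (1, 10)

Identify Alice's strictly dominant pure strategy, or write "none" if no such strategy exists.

Z

Z vs W: S1: 8>-4, S2: 1>-2, S3: 1>0.
Z vs X: S1: 8>3, S2: 1>-1, S3: 1>-3.
Z vs Y: S1: 8>1, S2: 1>-1, S3: 1>-3.
Z strictly beats every other strategy against every opponent action, so it is strictly dominant.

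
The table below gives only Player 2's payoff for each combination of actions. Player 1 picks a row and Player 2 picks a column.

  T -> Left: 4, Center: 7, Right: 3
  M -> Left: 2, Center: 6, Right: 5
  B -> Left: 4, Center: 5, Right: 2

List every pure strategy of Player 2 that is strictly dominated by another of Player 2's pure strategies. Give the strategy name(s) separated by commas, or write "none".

Left, Right

Left is strictly dominated by Center (T: 7>4, M: 6>2, B: 5>4).
Center is not dominated — it holds its own against Left at T (7>4); Right at T (7>3).
Right is strictly dominated by Center (T: 7>3, M: 6>5, B: 5>2).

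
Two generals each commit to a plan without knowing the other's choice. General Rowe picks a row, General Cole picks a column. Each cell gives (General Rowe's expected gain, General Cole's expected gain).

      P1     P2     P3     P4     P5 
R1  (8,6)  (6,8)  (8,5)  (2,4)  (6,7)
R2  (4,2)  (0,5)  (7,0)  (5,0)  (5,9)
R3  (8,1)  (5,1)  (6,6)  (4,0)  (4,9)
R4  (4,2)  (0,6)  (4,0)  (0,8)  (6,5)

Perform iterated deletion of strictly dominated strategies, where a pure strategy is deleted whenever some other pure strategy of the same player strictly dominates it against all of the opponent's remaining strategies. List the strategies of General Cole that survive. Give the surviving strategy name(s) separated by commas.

P2, P4, P5

General Cole's strategy P1 is strictly dominated by P5 (R1: 7>6, R2: 9>2, R3: 9>1, R4: 5>2) and is removed.
For General Cole, P5 strictly dominates P3 on the remaining rows (R1: 7>5, R2: 9>0, R3: 9>6, R4: 5>0); eliminate P3.
Among the remaining strategies, none is strictly dominated by another pure strategy of the same player, so the elimination stops.
Surviving strategies — General Rowe: {R1, R2, R3, R4}; General Cole: {P2, P4, P5}.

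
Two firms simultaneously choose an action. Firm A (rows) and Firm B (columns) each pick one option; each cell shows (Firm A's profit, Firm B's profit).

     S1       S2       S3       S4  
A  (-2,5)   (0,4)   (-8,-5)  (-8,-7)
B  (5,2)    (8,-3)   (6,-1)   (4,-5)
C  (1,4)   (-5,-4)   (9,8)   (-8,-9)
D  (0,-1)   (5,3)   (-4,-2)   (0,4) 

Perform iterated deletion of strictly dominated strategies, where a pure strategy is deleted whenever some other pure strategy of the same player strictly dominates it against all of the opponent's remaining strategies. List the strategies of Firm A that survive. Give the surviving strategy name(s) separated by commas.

Row A is eliminated: B beats it against every remaining column (S1: 5>-2, S2: 8>0, S3: 6>-8, S4: 4>-8).
Row D is eliminated: B beats it against every remaining column (S1: 5>0, S2: 8>5, S3: 6>-4, S4: 4>0).
Column S2 is eliminated: S1 beats it against every remaining row (B: 2>-3, C: 4>-4).
Firm B's strategy S4 is strictly dominated by S1 (B: 2>-5, C: 4>-9) and is removed.
Among the remaining strategies, none is strictly dominated by another pure strategy of the same player, so the elimination stops.
Surviving strategies — Firm A: {B, C}; Firm B: {S1, S3}.

B, C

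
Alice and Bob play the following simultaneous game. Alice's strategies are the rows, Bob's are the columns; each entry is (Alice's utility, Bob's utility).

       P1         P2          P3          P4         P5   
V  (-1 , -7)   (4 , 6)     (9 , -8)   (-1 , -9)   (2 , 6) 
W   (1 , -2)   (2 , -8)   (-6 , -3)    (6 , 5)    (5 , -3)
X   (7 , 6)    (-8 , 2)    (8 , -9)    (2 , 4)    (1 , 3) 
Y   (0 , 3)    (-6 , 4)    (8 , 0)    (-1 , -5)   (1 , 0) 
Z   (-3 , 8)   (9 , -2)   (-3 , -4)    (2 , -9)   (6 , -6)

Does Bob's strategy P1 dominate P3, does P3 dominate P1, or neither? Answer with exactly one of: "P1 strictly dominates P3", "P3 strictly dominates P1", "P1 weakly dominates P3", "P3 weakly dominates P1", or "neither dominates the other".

Compare P1 to P3 across each opponent action: V: -7>-8, W: -2>-3, X: 6>-9, Y: 3>0, Z: 8>-4.
Every comparison favours P1, so P1 strictly dominates P3.

P1 strictly dominates P3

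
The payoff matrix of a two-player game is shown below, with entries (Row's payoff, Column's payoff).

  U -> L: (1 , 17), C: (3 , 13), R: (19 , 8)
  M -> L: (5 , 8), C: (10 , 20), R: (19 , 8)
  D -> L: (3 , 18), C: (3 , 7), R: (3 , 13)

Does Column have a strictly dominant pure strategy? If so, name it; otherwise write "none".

L fails to dominate C at M (8<20).
C fails to dominate L at U (13<17).
R fails to dominate L at U (8<17).
No single strategy dominates all the others.

none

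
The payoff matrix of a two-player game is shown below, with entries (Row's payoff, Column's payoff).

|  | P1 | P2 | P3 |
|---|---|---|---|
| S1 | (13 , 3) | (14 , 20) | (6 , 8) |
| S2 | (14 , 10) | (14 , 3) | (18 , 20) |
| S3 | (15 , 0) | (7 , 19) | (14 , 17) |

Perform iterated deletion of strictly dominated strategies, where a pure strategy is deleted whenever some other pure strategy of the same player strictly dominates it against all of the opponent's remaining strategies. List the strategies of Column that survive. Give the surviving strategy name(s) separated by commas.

P2, P3

Column's strategy P1 is strictly dominated by P3 (S1: 8>3, S2: 20>10, S3: 17>0) and is removed.
Row's strategy S3 is strictly dominated by S2 (P2: 14>7, P3: 18>14) and is removed.
Among the remaining strategies, none is strictly dominated by another pure strategy of the same player, so the elimination stops.
Surviving strategies — Row: {S1, S2}; Column: {P2, P3}.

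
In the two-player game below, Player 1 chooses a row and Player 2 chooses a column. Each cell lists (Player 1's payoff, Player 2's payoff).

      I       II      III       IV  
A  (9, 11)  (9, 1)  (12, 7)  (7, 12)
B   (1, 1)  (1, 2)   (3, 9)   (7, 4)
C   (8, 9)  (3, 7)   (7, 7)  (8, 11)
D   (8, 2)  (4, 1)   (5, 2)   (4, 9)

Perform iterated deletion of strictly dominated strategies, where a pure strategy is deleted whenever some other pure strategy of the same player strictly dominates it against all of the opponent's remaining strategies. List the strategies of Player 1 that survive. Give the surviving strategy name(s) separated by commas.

C

For Player 1, C strictly dominates B on the remaining columns (I: 8>1, II: 3>1, III: 7>3, IV: 8>7); eliminate B.
Player 1's strategy D is strictly dominated by A (I: 9>8, II: 9>4, III: 12>5, IV: 7>4) and is removed.
For Player 2, IV strictly dominates I on the remaining rows (A: 12>11, C: 11>9); eliminate I.
For Player 2, IV strictly dominates II on the remaining rows (A: 12>1, C: 11>7); eliminate II.
Player 2's strategy III is strictly dominated by IV (A: 12>7, C: 11>7) and is removed.
Player 1's strategy A is strictly dominated by C (IV: 8>7) and is removed.
Among the remaining strategies, none is strictly dominated by another pure strategy of the same player, so the elimination stops.
Surviving strategies — Player 1: {C}; Player 2: {IV}.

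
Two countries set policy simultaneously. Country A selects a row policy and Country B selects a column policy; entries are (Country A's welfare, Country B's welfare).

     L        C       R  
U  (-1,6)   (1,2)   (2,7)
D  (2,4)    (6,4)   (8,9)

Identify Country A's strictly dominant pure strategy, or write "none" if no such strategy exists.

D vs U: L: 2>-1, C: 6>1, R: 8>2.
D strictly beats every other strategy against every opponent action, so it is strictly dominant.

D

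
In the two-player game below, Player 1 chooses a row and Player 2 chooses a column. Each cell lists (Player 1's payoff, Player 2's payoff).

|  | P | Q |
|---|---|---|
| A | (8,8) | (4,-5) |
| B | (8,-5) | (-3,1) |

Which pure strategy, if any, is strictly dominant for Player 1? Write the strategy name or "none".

A fails to dominate B at P (8=8).
B fails to dominate A at P (8=8).
No single strategy dominates all the others.

none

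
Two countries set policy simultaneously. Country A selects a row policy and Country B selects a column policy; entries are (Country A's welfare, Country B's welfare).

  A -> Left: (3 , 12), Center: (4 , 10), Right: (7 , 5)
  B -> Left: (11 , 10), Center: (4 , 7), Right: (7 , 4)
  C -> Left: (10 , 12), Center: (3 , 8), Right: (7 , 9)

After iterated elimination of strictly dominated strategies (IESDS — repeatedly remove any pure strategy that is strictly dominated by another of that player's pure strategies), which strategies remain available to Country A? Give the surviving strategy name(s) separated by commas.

B

Column Center is eliminated: Left beats it against every remaining row (A: 12>10, B: 10>7, C: 12>8).
Country B's strategy Right is strictly dominated by Left (A: 12>5, B: 10>4, C: 12>9) and is removed.
Country A's strategy A is strictly dominated by B (Left: 11>3) and is removed.
Country A's strategy C is strictly dominated by B (Left: 11>10) and is removed.
Among the remaining strategies, none is strictly dominated by another pure strategy of the same player, so the elimination stops.
Surviving strategies — Country A: {B}; Country B: {Left}.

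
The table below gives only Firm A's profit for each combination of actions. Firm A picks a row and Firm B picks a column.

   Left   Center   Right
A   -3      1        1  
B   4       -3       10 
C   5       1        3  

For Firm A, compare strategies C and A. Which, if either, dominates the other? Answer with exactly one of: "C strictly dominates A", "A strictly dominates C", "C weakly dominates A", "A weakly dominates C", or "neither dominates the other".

Compare C to A across each opponent action: Left: 5>-3, Center: 1=1, Right: 3>1.
C is at least as good everywhere and strictly better somewhere (tied only at Center), so C weakly but not strictly dominates A.

C weakly dominates A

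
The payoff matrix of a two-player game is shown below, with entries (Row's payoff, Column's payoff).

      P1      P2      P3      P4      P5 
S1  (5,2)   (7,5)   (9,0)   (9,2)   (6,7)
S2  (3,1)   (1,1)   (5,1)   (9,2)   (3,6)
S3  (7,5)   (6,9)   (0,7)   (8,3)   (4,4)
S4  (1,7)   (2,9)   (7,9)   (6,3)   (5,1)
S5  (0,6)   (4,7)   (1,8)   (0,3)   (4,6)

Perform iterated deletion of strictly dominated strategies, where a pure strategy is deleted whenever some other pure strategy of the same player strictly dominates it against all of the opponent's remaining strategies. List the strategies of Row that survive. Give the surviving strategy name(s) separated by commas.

For Row, S1 strictly dominates S4 on the remaining columns (P1: 5>1, P2: 7>2, P3: 9>7, P4: 9>6, P5: 6>5); eliminate S4.
Row S5 is eliminated: S1 beats it against every remaining column (P1: 5>0, P2: 7>4, P3: 9>1, P4: 9>0, P5: 6>4).
For Column, P5 strictly dominates P4 on the remaining rows (S1: 7>2, S2: 6>2, S3: 4>3); eliminate P4.
Row S2 is eliminated: S1 beats it against every remaining column (P1: 5>3, P2: 7>1, P3: 9>5, P5: 6>3).
Column P1 is eliminated: P2 beats it against every remaining row (S1: 5>2, S3: 9>5).
Row S3 is eliminated: S1 beats it against every remaining column (P2: 7>6, P3: 9>0, P5: 6>4).
Column P2 is eliminated: P5 beats it against every remaining row (S1: 7>5).
Column P3 is eliminated: P5 beats it against every remaining row (S1: 7>0).
Among the remaining strategies, none is strictly dominated by another pure strategy of the same player, so the elimination stops.
Surviving strategies — Row: {S1}; Column: {P5}.

S1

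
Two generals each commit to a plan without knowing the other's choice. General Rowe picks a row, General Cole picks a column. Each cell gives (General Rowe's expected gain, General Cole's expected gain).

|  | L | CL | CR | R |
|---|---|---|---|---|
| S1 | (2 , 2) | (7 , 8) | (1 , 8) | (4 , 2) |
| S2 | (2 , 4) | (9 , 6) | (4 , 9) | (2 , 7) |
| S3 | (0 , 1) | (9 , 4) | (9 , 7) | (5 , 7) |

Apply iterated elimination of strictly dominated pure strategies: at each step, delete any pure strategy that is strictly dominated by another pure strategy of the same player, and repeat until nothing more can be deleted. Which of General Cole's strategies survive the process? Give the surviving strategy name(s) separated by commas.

CR, R

For General Cole, CL strictly dominates L on the remaining rows (S1: 8>2, S2: 6>4, S3: 4>1); eliminate L.
For General Rowe, S3 strictly dominates S1 on the remaining columns (CL: 9>7, CR: 9>1, R: 5>4); eliminate S1.
General Cole's strategy CL is strictly dominated by CR (S2: 9>6, S3: 7>4) and is removed.
Row S2 is eliminated: S3 beats it against every remaining column (CR: 9>4, R: 5>2).
Among the remaining strategies, none is strictly dominated by another pure strategy of the same player, so the elimination stops.
Surviving strategies — General Rowe: {S3}; General Cole: {CR, R}.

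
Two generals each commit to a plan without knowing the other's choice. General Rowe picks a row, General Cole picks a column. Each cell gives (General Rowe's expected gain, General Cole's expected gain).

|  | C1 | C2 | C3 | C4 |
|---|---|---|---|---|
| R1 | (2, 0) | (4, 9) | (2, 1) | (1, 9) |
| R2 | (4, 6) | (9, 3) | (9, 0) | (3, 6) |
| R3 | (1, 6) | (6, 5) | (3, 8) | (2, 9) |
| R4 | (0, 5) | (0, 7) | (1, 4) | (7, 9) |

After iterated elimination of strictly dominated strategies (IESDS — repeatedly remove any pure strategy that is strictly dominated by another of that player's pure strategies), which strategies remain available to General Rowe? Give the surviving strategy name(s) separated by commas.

R2, R4

For General Rowe, R2 strictly dominates R1 on the remaining columns (C1: 4>2, C2: 9>4, C3: 9>2, C4: 3>1); eliminate R1.
For General Rowe, R2 strictly dominates R3 on the remaining columns (C1: 4>1, C2: 9>6, C3: 9>3, C4: 3>2); eliminate R3.
Column C2 is eliminated: C4 beats it against every remaining row (R2: 6>3, R4: 9>7).
General Cole's strategy C3 is strictly dominated by C1 (R2: 6>0, R4: 5>4) and is removed.
Among the remaining strategies, none is strictly dominated by another pure strategy of the same player, so the elimination stops.
Surviving strategies — General Rowe: {R2, R4}; General Cole: {C1, C4}.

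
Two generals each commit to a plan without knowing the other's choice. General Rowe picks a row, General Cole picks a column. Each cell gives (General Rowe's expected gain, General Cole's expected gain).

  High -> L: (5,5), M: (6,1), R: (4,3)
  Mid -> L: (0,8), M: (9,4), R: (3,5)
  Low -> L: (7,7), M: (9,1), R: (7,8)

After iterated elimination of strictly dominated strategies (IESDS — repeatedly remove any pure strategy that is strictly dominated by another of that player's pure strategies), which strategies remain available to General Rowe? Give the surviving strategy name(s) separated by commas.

Low

For General Rowe, Low strictly dominates High on the remaining columns (L: 7>5, M: 9>6, R: 7>4); eliminate High.
Column M is eliminated: L beats it against every remaining row (Mid: 8>4, Low: 7>1).
General Rowe's strategy Mid is strictly dominated by Low (L: 7>0, R: 7>3) and is removed.
Column L is eliminated: R beats it against every remaining row (Low: 8>7).
Among the remaining strategies, none is strictly dominated by another pure strategy of the same player, so the elimination stops.
Surviving strategies — General Rowe: {Low}; General Cole: {R}.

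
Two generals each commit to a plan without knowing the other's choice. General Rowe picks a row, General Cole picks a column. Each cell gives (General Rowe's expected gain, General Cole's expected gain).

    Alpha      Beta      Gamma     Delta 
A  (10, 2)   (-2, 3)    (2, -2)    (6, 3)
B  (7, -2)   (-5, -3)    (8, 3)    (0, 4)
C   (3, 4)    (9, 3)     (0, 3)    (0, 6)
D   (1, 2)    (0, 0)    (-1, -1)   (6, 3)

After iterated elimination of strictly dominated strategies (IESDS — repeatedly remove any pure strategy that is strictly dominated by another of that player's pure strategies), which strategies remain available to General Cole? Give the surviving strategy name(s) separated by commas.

General Cole's strategy Alpha is strictly dominated by Delta (A: 3>2, B: 4>-2, C: 6>4, D: 3>2) and is removed.
For General Cole, Delta strictly dominates Gamma on the remaining rows (A: 3>-2, B: 4>3, C: 6>3, D: 3>-1); eliminate Gamma.
General Rowe's strategy B is strictly dominated by A (Beta: -2>-5, Delta: 6>0) and is removed.
Among the remaining strategies, none is strictly dominated by another pure strategy of the same player, so the elimination stops.
Surviving strategies — General Rowe: {A, C, D}; General Cole: {Beta, Delta}.

Beta, Delta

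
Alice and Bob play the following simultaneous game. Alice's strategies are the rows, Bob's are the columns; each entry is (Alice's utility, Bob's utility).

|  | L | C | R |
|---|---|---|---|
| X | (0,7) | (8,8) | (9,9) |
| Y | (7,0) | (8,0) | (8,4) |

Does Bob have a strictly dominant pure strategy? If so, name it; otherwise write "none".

R

R vs L: X: 9>7, Y: 4>0.
R vs C: X: 9>8, Y: 4>0.
R strictly beats every other strategy against every opponent action, so it is strictly dominant.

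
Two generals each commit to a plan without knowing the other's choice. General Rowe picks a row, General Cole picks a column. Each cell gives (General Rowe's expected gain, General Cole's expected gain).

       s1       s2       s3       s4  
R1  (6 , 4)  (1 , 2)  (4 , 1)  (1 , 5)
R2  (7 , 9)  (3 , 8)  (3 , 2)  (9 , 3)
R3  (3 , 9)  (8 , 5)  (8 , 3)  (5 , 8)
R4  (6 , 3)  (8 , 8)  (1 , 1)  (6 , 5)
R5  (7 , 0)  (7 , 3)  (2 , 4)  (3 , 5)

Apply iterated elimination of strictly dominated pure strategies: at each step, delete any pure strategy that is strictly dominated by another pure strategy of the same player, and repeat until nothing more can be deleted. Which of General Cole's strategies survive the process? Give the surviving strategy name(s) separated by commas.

General Cole's strategy s3 is strictly dominated by s4 (R1: 5>1, R2: 3>2, R3: 8>3, R4: 5>1, R5: 5>4) and is removed.
For General Rowe, R2 strictly dominates R1 on the remaining columns (s1: 7>6, s2: 3>1, s4: 9>1); eliminate R1.
Among the remaining strategies, none is strictly dominated by another pure strategy of the same player, so the elimination stops.
Surviving strategies — General Rowe: {R2, R3, R4, R5}; General Cole: {s1, s2, s4}.

s1, s2, s4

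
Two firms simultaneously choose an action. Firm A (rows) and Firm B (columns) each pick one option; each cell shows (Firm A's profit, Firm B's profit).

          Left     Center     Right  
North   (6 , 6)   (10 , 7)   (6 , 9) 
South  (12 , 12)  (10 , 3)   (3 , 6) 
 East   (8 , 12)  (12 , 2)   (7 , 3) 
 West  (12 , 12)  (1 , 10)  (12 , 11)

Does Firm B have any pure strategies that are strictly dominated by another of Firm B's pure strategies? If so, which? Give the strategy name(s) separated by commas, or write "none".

Center

Left is not dominated — it holds its own against Center at South (12>3); Right at South (12>6).
Right strictly dominates Center — North: 9>7, South: 6>3, East: 3>2, West: 11>10.
Right is not dominated — it holds its own against Left at North (9>6); Center at North (9>7).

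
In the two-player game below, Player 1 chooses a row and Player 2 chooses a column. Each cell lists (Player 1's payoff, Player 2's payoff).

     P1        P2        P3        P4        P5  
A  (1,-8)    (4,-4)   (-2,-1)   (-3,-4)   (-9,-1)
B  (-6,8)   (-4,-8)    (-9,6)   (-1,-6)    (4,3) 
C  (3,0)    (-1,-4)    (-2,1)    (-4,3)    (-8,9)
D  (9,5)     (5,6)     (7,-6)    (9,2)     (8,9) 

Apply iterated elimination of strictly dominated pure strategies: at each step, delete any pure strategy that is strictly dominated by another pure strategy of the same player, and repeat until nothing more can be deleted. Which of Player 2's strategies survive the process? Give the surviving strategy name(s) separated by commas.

Row A is eliminated: D beats it against every remaining column (P1: 9>1, P2: 5>4, P3: 7>-2, P4: 9>-3, P5: 8>-9).
Player 1's strategy B is strictly dominated by D (P1: 9>-6, P2: 5>-4, P3: 7>-9, P4: 9>-1, P5: 8>4) and is removed.
For Player 1, D strictly dominates C on the remaining columns (P1: 9>3, P2: 5>-1, P3: 7>-2, P4: 9>-4, P5: 8>-8); eliminate C.
Column P1 is eliminated: P2 beats it against every remaining row (D: 6>5).
Column P2 is eliminated: P5 beats it against every remaining row (D: 9>6).
For Player 2, P4 strictly dominates P3 on the remaining rows (D: 2>-6); eliminate P3.
Column P4 is eliminated: P5 beats it against every remaining row (D: 9>2).
Among the remaining strategies, none is strictly dominated by another pure strategy of the same player, so the elimination stops.
Surviving strategies — Player 1: {D}; Player 2: {P5}.

P5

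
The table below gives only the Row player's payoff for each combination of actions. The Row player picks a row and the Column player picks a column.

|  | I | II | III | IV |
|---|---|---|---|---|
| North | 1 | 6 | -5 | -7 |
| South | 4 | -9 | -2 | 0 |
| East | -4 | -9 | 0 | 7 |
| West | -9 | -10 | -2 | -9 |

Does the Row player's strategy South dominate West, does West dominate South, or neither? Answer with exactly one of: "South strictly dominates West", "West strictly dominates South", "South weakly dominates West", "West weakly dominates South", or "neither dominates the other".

Compare South to West across each opponent action: I: 4>-9, II: -9>-10, III: -2=-2, IV: 0>-9.
South is at least as good everywhere and strictly better somewhere (tied only at III), so South weakly but not strictly dominates West.

South weakly dominates West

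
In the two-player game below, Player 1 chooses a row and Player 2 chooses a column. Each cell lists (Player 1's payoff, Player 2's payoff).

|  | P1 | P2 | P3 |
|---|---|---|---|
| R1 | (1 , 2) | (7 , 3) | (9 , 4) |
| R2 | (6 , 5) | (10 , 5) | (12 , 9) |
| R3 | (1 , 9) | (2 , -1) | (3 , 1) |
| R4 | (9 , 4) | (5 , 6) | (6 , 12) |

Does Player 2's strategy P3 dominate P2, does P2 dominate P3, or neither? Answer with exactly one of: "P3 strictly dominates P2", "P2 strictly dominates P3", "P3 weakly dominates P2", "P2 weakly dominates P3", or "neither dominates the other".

P3 strictly dominates P2

P3's payoffs vs P2's, by Player 1's action — R1: 4>3, R2: 9>5, R3: 1>-1, R4: 12>6.
Every comparison favours P3, so P3 strictly dominates P2.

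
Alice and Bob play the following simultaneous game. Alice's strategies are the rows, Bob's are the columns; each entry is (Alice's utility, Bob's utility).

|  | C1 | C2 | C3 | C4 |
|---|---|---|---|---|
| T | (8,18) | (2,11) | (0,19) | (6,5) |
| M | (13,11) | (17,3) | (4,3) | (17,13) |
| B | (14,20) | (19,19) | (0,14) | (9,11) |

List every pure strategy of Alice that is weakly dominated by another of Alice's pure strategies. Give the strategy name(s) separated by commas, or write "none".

M weakly dominates T — C1: 13>8, C2: 17>2, C3: 4>0, C4: 17>6.
Nothing dominates M: T at C1 (13>8); B at C3 (4>0).
B: no other strategy beats it everywhere (T at C1 (14>8); M at C1 (14>13)).

T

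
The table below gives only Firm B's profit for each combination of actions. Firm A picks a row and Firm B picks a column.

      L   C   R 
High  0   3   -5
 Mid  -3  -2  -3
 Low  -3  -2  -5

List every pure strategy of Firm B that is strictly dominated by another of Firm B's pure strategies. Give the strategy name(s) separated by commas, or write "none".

C strictly dominates L — High: 3>0, Mid: -2>-3, Low: -2>-3.
C: no other strategy beats it everywhere (L at High (3>0); R at High (3>-5)).
R is strictly dominated by C (High: 3>-5, Mid: -2>-3, Low: -2>-5).

L, R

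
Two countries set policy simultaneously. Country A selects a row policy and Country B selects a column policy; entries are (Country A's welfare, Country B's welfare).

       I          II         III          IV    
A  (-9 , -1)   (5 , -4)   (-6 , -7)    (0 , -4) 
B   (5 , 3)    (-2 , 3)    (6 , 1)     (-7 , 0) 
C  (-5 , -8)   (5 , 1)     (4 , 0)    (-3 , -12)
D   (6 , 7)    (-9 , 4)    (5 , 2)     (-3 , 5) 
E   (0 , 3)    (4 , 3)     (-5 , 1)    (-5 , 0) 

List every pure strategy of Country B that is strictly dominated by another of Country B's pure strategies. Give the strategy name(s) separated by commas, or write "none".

I is not dominated — it holds its own against II at A (-1>-4); III at A (-1>-7); IV at A (-1>-4).
II: no other strategy beats it everywhere (I at B (3=3); III at A (-4>-7); IV at A (-4=-4)).
III is strictly dominated by II (A: -4>-7, B: 3>1, C: 1>0, D: 4>2, E: 3>1).
IV is strictly dominated by I (A: -1>-4, B: 3>0, C: -8>-12, D: 7>5, E: 3>0).

III, IV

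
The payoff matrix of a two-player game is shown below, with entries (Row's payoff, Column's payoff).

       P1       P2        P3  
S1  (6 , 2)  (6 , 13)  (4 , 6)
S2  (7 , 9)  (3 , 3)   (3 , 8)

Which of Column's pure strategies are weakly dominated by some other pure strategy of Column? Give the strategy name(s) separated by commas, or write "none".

P1: no other strategy beats it everywhere (P2 at S2 (9>3); P3 at S2 (9>8)).
P2 is not dominated — it holds its own against P1 at S1 (13>2); P3 at S1 (13>6).
P3 is not dominated — it holds its own against P1 at S1 (6>2); P2 at S2 (8>3).

none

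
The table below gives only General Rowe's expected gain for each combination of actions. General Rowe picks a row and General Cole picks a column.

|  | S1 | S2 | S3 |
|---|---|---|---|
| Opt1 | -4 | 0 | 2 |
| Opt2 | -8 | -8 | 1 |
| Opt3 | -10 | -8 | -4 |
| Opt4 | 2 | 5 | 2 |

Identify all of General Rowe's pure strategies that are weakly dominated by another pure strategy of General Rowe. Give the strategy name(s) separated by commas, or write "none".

Opt1, Opt2, Opt3

Opt1: dominated, since Opt4 does at least as well everywhere (S1: 2>-4, S2: 5>0, S3: 2=2).
Opt1 weakly dominates Opt2 — S1: -4>-8, S2: 0>-8, S3: 2>1.
Opt3 is weakly dominated by Opt1 (S1: -4>-10, S2: 0>-8, S3: 2>-4).
Opt4: no other strategy beats it everywhere (Opt1 at S1 (2>-4); Opt2 at S1 (2>-8); Opt3 at S1 (2>-10)).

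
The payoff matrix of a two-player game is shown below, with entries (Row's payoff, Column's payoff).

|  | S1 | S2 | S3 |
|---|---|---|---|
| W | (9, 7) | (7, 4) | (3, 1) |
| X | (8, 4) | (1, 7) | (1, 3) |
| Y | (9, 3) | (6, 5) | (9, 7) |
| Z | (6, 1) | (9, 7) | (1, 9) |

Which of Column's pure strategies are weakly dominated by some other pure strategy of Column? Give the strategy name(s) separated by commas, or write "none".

none

S1: no other strategy beats it everywhere (S2 at W (7>4); S3 at W (7>1)).
Nothing dominates S2: S1 at X (7>4); S3 at W (4>1).
Nothing dominates S3: S1 at Y (7>3); S2 at Y (7>5).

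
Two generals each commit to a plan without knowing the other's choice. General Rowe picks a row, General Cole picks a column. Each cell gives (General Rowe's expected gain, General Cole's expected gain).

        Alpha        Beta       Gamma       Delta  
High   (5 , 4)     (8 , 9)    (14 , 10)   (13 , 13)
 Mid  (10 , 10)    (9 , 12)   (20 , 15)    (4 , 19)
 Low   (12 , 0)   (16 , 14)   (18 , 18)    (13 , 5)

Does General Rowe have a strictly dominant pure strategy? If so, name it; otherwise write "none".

none

High fails to dominate Mid at Alpha (5<10).
Mid fails to dominate High at Delta (4<13).
Low fails to dominate High at Delta (13=13).
No single strategy dominates all the others.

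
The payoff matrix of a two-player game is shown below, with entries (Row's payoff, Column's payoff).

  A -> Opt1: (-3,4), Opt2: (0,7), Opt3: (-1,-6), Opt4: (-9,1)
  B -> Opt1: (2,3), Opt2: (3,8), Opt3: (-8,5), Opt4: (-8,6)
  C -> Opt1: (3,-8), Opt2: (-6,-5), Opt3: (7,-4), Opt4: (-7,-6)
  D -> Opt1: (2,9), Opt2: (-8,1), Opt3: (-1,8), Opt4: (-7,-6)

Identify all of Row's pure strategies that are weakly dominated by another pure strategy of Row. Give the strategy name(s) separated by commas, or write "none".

A is not dominated — it holds its own against B at Opt3 (-1>-8); C at Opt2 (0>-6); D at Opt2 (0>-8).
Nothing dominates B: A at Opt1 (2>-3); C at Opt2 (3>-6); D at Opt2 (3>-8).
Nothing dominates C: A at Opt1 (3>-3); B at Opt1 (3>2); D at Opt1 (3>2).
D: dominated, since C does at least as well everywhere (Opt1: 3>2, Opt2: -6>-8, Opt3: 7>-1, Opt4: -7=-7).

D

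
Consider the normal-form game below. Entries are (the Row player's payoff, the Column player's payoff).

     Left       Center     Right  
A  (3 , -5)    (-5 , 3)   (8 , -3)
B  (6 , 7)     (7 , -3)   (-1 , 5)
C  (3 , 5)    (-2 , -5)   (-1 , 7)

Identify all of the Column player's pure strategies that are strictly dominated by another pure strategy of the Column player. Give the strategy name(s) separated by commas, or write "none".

none

Left is not dominated — it holds its own against Center at B (7>-3); Right at B (7>5).
Center is not dominated — it holds its own against Left at A (3>-5); Right at A (3>-3).
Right is not dominated — it holds its own against Left at A (-3>-5); Center at B (5>-3).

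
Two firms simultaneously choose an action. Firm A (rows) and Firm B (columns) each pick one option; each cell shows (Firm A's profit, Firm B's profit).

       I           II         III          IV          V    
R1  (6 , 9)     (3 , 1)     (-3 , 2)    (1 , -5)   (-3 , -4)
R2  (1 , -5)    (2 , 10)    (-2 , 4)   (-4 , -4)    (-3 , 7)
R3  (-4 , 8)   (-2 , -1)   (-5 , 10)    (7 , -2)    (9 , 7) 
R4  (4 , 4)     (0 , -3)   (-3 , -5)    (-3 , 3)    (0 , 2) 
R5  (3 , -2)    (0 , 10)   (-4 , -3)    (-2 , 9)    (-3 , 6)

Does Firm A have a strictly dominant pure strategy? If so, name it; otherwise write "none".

R1 fails to dominate R2 at III (-3<-2).
R2 fails to dominate R1 at I (1<6).
R3 fails to dominate R1 at I (-4<6).
R4 fails to dominate R1 at I (4<6).
R5 fails to dominate R1 at I (3<6).
No single strategy dominates all the others.

none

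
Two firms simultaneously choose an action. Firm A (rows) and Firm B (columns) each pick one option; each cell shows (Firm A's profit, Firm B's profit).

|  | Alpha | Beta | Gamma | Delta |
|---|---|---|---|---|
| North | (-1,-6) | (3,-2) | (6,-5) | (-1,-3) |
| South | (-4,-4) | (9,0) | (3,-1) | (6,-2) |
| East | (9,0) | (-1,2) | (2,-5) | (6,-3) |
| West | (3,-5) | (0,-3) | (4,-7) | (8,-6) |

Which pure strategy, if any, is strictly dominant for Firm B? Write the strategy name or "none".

Beta

Beta vs Alpha: North: -2>-6, South: 0>-4, East: 2>0, West: -3>-5.
Beta vs Gamma: North: -2>-5, South: 0>-1, East: 2>-5, West: -3>-7.
Beta vs Delta: North: -2>-3, South: 0>-2, East: 2>-3, West: -3>-6.
Beta strictly beats every other strategy against every opponent action, so it is strictly dominant.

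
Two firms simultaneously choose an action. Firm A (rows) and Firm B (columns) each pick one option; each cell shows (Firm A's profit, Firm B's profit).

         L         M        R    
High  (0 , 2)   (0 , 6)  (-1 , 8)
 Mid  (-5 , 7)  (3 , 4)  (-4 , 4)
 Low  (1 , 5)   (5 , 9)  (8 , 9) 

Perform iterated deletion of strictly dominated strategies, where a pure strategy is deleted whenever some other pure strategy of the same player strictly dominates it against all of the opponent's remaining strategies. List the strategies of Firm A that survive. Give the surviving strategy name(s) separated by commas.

Low

For Firm A, Low strictly dominates High on the remaining columns (L: 1>0, M: 5>0, R: 8>-1); eliminate High.
For Firm A, Low strictly dominates Mid on the remaining columns (L: 1>-5, M: 5>3, R: 8>-4); eliminate Mid.
Firm B's strategy L is strictly dominated by M (Low: 9>5) and is removed.
Among the remaining strategies, none is strictly dominated by another pure strategy of the same player, so the elimination stops.
Surviving strategies — Firm A: {Low}; Firm B: {M, R}.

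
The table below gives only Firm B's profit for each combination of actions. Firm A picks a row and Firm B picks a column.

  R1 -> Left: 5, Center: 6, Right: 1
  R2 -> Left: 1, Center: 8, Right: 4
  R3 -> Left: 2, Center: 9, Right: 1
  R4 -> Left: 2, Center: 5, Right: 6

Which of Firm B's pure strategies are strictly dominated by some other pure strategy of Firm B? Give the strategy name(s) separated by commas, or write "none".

Left is strictly dominated by Center (R1: 6>5, R2: 8>1, R3: 9>2, R4: 5>2).
Center is not dominated — it holds its own against Left at R1 (6>5); Right at R1 (6>1).
Right is not dominated — it holds its own against Left at R2 (4>1); Center at R4 (6>5).

Left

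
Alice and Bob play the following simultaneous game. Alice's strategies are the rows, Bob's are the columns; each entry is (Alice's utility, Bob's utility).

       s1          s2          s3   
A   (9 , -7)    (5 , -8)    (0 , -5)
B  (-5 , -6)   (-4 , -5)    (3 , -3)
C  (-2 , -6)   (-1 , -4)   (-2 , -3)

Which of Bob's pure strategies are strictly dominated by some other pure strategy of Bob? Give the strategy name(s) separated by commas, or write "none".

s1 is strictly dominated by s3 (A: -5>-7, B: -3>-6, C: -3>-6).
s2 is strictly dominated by s3 (A: -5>-8, B: -3>-5, C: -3>-4).
s3 is not dominated — it holds its own against s1 at A (-5>-7); s2 at A (-5>-8).

s1, s2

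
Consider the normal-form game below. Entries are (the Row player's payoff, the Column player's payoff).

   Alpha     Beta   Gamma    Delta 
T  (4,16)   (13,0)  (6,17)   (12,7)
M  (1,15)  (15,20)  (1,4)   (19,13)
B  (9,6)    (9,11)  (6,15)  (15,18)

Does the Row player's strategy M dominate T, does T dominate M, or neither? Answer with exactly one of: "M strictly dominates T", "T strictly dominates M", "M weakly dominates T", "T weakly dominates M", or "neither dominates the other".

M's payoffs vs T's, by the Column player's action — Alpha: 1<4, Beta: 15>13, Gamma: 1<6, Delta: 19>12.
M does better at Beta, Delta but worse at Alpha, Gamma; neither strategy dominates the other.

neither dominates the other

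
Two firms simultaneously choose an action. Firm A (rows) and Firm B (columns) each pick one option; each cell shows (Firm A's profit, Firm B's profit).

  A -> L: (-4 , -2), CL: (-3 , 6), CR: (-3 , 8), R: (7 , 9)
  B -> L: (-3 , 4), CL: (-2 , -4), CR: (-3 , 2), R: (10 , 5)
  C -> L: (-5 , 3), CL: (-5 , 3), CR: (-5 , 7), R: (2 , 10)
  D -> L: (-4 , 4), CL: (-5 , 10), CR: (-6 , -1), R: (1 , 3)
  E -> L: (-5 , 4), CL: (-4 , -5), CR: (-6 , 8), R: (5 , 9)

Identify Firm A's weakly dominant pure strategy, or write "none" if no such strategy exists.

B

B vs A: L: -3>-4, CL: -2>-3, CR: -3=-3, R: 10>7.
B vs C: L: -3>-5, CL: -2>-5, CR: -3>-5, R: 10>2.
B vs D: L: -3>-4, CL: -2>-5, CR: -3>-6, R: 10>1.
B vs E: L: -3>-5, CL: -2>-4, CR: -3>-6, R: 10>5.
B is at least as good as every other strategy against every opponent action, so it is weakly dominant.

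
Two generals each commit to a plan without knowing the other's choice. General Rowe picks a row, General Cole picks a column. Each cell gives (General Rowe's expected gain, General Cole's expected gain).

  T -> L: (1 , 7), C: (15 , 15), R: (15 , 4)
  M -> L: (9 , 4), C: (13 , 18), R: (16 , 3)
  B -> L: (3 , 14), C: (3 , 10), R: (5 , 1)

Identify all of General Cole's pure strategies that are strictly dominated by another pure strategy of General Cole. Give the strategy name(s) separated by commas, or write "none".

R

L: no other strategy beats it everywhere (C at B (14>10); R at T (7>4)).
C is not dominated — it holds its own against L at T (15>7); R at T (15>4).
L strictly dominates R — T: 7>4, M: 4>3, B: 14>1.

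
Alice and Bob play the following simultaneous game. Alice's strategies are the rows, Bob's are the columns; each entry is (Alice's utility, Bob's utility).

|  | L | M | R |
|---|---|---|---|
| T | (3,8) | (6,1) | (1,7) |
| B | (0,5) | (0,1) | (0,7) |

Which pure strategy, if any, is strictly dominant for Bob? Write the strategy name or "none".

L fails to dominate R at B (5<7).
M fails to dominate L at T (1<8).
R fails to dominate L at T (7<8).
No single strategy dominates all the others.

none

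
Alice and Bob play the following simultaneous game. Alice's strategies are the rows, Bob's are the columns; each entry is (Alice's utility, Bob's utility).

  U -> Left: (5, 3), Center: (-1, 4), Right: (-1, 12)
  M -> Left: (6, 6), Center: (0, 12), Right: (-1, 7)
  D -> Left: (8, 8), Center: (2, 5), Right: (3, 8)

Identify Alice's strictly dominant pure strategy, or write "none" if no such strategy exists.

D vs U: Left: 8>5, Center: 2>-1, Right: 3>-1.
D vs M: Left: 8>6, Center: 2>0, Right: 3>-1.
D strictly beats every other strategy against every opponent action, so it is strictly dominant.

D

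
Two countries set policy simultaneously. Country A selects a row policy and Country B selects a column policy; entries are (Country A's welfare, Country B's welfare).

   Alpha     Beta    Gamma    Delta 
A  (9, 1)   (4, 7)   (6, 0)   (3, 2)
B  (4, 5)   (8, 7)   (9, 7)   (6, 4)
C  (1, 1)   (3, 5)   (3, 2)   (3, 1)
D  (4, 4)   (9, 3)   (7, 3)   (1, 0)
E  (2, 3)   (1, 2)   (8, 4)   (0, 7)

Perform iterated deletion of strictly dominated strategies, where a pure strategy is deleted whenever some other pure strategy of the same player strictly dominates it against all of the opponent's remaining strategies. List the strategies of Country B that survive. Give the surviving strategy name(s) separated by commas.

Alpha, Beta, Gamma

For Country A, B strictly dominates C on the remaining columns (Alpha: 4>1, Beta: 8>3, Gamma: 9>3, Delta: 6>3); eliminate C.
For Country A, B strictly dominates E on the remaining columns (Alpha: 4>2, Beta: 8>1, Gamma: 9>8, Delta: 6>0); eliminate E.
For Country B, Beta strictly dominates Delta on the remaining rows (A: 7>2, B: 7>4, D: 3>0); eliminate Delta.
Among the remaining strategies, none is strictly dominated by another pure strategy of the same player, so the elimination stops.
Surviving strategies — Country A: {A, B, D}; Country B: {Alpha, Beta, Gamma}.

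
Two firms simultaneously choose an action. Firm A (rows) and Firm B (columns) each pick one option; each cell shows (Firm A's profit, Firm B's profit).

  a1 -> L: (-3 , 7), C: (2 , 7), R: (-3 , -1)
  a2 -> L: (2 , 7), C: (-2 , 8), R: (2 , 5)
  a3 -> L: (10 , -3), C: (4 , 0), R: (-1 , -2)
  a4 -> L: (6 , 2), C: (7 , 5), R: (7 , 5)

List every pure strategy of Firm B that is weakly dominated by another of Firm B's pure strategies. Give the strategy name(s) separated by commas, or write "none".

L, R

L: dominated, since C does at least as well everywhere (a1: 7=7, a2: 8>7, a3: 0>-3, a4: 5>2).
C: no other strategy beats it everywhere (L at a2 (8>7); R at a1 (7>-1)).
R is weakly dominated by C (a1: 7>-1, a2: 8>5, a3: 0>-2, a4: 5=5).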